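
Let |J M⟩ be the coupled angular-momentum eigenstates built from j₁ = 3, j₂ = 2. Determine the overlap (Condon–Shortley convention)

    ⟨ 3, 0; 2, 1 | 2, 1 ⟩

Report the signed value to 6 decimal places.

j₁+j₂−J=3  J+j₁−j₂=3  J−j₁+j₂=1  j₁+j₂+J+1=8
(j₁±m₁, j₂±m₂, J±M) = (3,3,3,1,3,1)
P² = 81/14
sum k=2..3:
  [2] +1/4 = 1/4
  [3] −1/36 = -1/36
S = 2/9
C² = P²·S² = 2/7 ; C = +0.534522

+√(2/7) ≈ +0.534522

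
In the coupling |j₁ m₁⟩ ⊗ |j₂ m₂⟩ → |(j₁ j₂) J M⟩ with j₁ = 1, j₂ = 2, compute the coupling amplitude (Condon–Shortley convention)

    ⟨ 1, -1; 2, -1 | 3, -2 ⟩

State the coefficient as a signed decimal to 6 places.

triangle: 0!*2!*4!/7! = 48/5040
(j±m)!: 0!*2!*1!*3!*1!*5! = 1440
prefactor² = (2J+1)*Δ*N² = 96
  k=0: +1/(0!*0!*2!*1!*0!*3!) = 1/12
Σ = 1/12  ⇒  CG² = 96*1/12² = 2/3
CG = +√(2/3) = +0.816497

+0.816497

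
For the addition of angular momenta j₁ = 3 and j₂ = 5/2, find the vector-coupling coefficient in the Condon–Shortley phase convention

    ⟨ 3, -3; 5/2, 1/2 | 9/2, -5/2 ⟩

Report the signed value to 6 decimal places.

√[10·1!5!4!/11! · 0!6!3!2!2!7!] = √(691200/11)
  +(−1)^1/∏(1,0,5,2,0,2)! = -1/480  (running -1/480)
⟨..|..⟩ = √(691200/11)·(-1/480) = -0.522233

-0.522233  (= −√(3/11))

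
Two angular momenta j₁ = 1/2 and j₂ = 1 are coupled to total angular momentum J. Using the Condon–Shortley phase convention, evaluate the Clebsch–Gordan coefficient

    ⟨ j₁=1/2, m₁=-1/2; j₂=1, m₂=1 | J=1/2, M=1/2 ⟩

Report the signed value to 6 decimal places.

-0.816497

j₁+j₂−J=1  J+j₁−j₂=0  J−j₁+j₂=1  j₁+j₂+J+1=3
(j₁±m₁, j₂±m₂, J±M) = (0,1,2,0,1,0)
P² = 2/3
sum k=1..1:
  [1] −1/1 = -1
S = -1
C² = P²·S² = 2/3 ; C = -0.816497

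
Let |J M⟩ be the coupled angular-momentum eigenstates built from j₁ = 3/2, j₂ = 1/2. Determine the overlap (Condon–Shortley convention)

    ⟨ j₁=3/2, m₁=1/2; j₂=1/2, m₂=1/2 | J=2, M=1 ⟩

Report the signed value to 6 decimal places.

+√(3/4) = +0.866025

j₁+j₂−J=0  J+j₁−j₂=3  J−j₁+j₂=1  j₁+j₂+J+1=5
(j₁±m₁, j₂±m₂, J±M) = (2,1,1,0,3,1)
P² = 3
sum k=0..0:
  [0] +1/2 = 1/2
S = 1/2
C² = P²·S² = 3/4 ; C = +0.866025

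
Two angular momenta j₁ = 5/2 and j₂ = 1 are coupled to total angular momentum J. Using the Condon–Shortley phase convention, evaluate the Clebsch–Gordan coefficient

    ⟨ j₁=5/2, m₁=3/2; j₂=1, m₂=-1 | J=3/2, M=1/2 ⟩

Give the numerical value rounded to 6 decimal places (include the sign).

+0.632456  (= +√(2/5))

√[4·2!3!0!/6! · 4!1!0!2!2!1!] = √(32/5)
  +(−1)^0/∏(0,2,1,0,2,0)! = 1/4  (running 1/4)
⟨..|..⟩ = √(32/5)·(1/4) = +0.632456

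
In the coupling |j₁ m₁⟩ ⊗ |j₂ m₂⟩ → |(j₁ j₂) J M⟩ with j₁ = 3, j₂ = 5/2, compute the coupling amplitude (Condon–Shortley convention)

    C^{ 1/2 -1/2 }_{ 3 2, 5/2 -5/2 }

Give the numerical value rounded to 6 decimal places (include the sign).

triangle: 5!·1!·0!/7! = 120/5040
(j±m)!: 5!·1!·0!·5!·0!·1! = 14400
prefactor² = (2J+1)·Δ·N² = 4800/7
  k=0: +1/(0!·5!·1!·0!·0!·0!) = 1/120
Σ = 1/120  ⇒  CG² = 4800/7·1/120² = 1/21
CG = +√(1/21) = +0.218218

+0.218218  (= +√(1/21))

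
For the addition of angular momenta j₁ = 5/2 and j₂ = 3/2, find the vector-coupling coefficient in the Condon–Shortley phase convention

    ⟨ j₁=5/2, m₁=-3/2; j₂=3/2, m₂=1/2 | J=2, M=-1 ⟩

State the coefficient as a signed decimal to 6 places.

triangle: 2!·3!·1!/7! = 12/5040
(j±m)!: 1!·4!·2!·1!·1!·3! = 288
prefactor² = (2J+1)·Δ·N² = 24/7
  k=1: −1/(1!·1!·3!·1!·0!·0!) = -1/6
  k=2: +1/(2!·0!·2!·0!·1!·1!) = 1/4
Σ = 1/12  ⇒  CG² = 24/7·1/12² = 1/42
CG = +√(1/42) = +0.154303

+√(1/42) ≈ +0.154303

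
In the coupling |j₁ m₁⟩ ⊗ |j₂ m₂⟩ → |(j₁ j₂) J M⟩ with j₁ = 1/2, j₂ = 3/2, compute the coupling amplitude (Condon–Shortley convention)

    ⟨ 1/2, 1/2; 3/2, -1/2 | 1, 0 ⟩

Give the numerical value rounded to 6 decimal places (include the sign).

j₁+j₂−J=1  J+j₁−j₂=0  J−j₁+j₂=2  j₁+j₂+J+1=4
(j₁±m₁, j₂±m₂, J±M) = (1,0,1,2,1,1)
P² = 1/2
sum k=0..0:
  [0] +1/1 = 1
S = 1
C² = P²·S² = 1/2 ; C = +0.707107

+√(1/2) ≈ +0.707107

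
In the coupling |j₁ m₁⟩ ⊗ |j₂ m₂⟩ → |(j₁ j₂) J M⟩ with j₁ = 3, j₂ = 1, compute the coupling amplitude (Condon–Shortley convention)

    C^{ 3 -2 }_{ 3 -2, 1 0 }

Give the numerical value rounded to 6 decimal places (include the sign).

j₁+j₂−J=1  J+j₁−j₂=5  J−j₁+j₂=1  j₁+j₂+J+1=8
(j₁±m₁, j₂±m₂, J±M) = (1,5,1,1,1,5)
P² = 300
sum k=0..1:
  [0] +1/120 = 1/120
  [1] −1/24 = -1/24
S = -1/30
C² = P²·S² = 1/3 ; C = -0.577350

−√(1/3) = -0.577350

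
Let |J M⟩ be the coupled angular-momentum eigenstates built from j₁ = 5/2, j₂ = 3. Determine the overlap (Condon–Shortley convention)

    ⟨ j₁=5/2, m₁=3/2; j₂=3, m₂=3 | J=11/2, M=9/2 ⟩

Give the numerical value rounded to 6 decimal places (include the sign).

triangle: 0!*5!*6!/12! = 86400/479001600
(j±m)!: 4!*1!*6!*0!*10!*1! = 62705664000
prefactor² = (2J+1)*Δ*N² = 1492992000/11
  k=0: +1/(0!*0!*1!*6!*4!*0!) = 1/17280
Σ = 1/17280  ⇒  CG² = 1492992000/11*1/17280² = 5/11
CG = +√(5/11) = +0.674200

+0.674200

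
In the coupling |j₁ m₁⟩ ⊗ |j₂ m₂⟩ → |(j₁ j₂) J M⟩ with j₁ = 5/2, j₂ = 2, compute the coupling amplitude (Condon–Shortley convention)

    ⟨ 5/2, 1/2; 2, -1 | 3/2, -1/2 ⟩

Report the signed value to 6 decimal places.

triangle: 3!·2!·1!/7! = 12/5040
(j±m)!: 3!·2!·1!·3!·1!·2! = 144
prefactor² = (2J+1)·Δ·N² = 48/35
  k=0: +1/(0!·3!·2!·1!·0!·0!) = 1/12
  k=1: −1/(1!·2!·1!·0!·1!·1!) = -1/2
Σ = -5/12  ⇒  CG² = 48/35·(-5/12)² = 5/21
CG = −√(5/21) = -0.487950

−√(5/21) ≈ -0.487950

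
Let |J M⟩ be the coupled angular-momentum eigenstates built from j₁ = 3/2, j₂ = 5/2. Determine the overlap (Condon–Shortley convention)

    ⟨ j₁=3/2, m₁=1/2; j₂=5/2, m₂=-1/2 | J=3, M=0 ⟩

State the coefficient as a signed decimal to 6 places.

√[7·1!2!4!/8! · 2!1!2!3!3!3!] = √(36/5)
  +(−1)^0/∏(0,1,1,2,1,2)! = 1/4  (running 1/4)
  +(−1)^1/∏(1,0,0,1,2,3)! = -1/12  (running 1/6)
⟨..|..⟩ = √(36/5)·(1/6) = +0.447214

+√(1/5) ≈ +0.447214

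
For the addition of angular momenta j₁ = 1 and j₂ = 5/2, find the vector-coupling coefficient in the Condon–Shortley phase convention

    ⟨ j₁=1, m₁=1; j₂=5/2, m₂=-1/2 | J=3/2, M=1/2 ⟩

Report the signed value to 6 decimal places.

triangle: 2!*0!*3!/6! = 12/720
(j±m)!: 2!*0!*2!*3!*2!*1! = 48
prefactor² = (2J+1)*Δ*N² = 16/5
  k=0: +1/(0!*2!*0!*2!*0!*1!) = 1/4
Σ = 1/4  ⇒  CG² = 16/5*1/4² = 1/5
CG = +√(1/5) = +0.447214

+0.447214  (= +√(1/5))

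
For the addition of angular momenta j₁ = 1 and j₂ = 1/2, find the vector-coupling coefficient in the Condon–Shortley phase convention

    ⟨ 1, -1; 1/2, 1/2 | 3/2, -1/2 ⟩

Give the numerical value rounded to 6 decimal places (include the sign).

j₁+j₂−J=0  J+j₁−j₂=2  J−j₁+j₂=1  j₁+j₂+J+1=4
(j₁±m₁, j₂±m₂, J±M) = (0,2,1,0,1,2)
P² = 4/3
sum k=0..0:
  [0] +1/2 = 1/2
S = 1/2
C² = P²·S² = 1/3 ; C = +0.577350

+√(1/3) ≈ +0.577350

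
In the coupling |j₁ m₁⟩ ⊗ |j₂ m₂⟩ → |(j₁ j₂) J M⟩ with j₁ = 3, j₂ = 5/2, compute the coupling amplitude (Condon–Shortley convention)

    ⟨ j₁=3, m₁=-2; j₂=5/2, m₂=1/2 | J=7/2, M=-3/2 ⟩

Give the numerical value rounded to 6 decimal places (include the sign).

j₁+j₂−J=2  J+j₁−j₂=4  J−j₁+j₂=3  j₁+j₂+J+1=10
(j₁±m₁, j₂±m₂, J±M) = (1,5,3,2,2,5)
P² = 1536/7
sum k=1..2:
  [1] −1/48 = -1/48
  [2] +1/24 = 1/24
S = 1/48
C² = P²·S² = 2/21 ; C = +0.308607

+√(2/21) = +0.308607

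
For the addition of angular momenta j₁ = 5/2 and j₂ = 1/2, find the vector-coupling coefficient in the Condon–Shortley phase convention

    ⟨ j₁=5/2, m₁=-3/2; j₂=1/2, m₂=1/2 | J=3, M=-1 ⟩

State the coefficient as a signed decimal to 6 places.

√[7·0!5!1!/7! · 1!4!1!0!2!4!] = √(192)
  +(−1)^0/∏(0,0,4,1,1,0)! = 1/24  (running 1/24)
⟨..|..⟩ = √(192)·(1/24) = +0.577350

+√(1/3) ≈ +0.577350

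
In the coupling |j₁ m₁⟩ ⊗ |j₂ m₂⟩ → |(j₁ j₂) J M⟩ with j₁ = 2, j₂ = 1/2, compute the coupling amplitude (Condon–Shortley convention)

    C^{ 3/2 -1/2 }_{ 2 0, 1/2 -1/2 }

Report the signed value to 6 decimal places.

+√(2/5) ≈ +0.632456

√[4·1!3!0!/5! · 2!2!0!1!1!2!] = √(8/5)
  +(−1)^0/∏(0,1,2,0,1,0)! = 1/2  (running 1/2)
⟨..|..⟩ = √(8/5)·(1/2) = +0.632456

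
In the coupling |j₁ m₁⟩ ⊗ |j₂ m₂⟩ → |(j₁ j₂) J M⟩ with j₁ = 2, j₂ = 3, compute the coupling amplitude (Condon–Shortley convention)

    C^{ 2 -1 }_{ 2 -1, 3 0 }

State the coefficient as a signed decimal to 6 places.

√[5·3!1!3!/8! · 1!3!3!3!1!3!] = √(81/14)
  +(−1)^2/∏(2,1,1,1,0,2)! = 1/4  (running 1/4)
  +(−1)^3/∏(3,0,0,0,1,3)! = -1/36  (running 2/9)
⟨..|..⟩ = √(81/14)·(2/9) = +0.534522

+√(2/7) = +0.534522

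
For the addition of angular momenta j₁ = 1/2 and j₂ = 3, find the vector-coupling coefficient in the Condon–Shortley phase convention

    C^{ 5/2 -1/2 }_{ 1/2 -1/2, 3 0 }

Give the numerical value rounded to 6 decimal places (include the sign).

−√(3/7) = -0.654654

√[6·1!0!5!/7! · 0!1!3!3!2!3!] = √(432/7)
  +(−1)^1/∏(1,0,0,2,0,3)! = -1/12  (running -1/12)
⟨..|..⟩ = √(432/7)·(-1/12) = -0.654654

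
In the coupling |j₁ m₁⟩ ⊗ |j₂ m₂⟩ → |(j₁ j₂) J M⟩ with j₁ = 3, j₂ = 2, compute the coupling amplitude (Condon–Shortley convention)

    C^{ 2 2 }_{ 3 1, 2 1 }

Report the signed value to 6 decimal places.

+0.462910  (= +√(3/14))

j₁+j₂−J=3  J+j₁−j₂=3  J−j₁+j₂=1  j₁+j₂+J+1=8
(j₁±m₁, j₂±m₂, J±M) = (4,2,3,1,4,0)
P² = 216/7
sum k=2..2:
  [2] +1/12 = 1/12
S = 1/12
C² = P²·S² = 3/14 ; C = +0.462910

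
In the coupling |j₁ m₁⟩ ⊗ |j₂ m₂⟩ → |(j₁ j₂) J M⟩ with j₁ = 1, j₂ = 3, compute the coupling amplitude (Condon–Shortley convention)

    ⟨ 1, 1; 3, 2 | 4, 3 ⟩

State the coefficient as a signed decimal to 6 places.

+0.866025

j₁+j₂−J=0  J+j₁−j₂=2  J−j₁+j₂=6  j₁+j₂+J+1=9
(j₁±m₁, j₂±m₂, J±M) = (2,0,5,1,7,1)
P² = 43200
sum k=0..0:
  [0] +1/240 = 1/240
S = 1/240
C² = P²·S² = 3/4 ; C = +0.866025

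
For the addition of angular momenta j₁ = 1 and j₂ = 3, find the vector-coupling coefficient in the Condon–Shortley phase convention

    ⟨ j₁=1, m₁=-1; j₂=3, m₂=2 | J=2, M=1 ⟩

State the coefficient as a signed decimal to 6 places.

√[5·2!0!4!/7! · 0!2!5!1!3!1!] = √(480/7)
  +(−1)^2/∏(2,0,0,3,0,1)! = 1/12  (running 1/12)
⟨..|..⟩ = √(480/7)·(1/12) = +0.690066

+0.690066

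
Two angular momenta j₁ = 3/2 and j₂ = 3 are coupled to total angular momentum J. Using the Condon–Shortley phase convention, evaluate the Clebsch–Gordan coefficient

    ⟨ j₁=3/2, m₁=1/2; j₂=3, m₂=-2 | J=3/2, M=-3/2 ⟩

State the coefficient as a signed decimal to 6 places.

−√(2/7) = -0.534522

j₁+j₂−J=3  J+j₁−j₂=0  J−j₁+j₂=3  j₁+j₂+J+1=7
(j₁±m₁, j₂±m₂, J±M) = (2,1,1,5,0,3)
P² = 288/7
sum k=1..1:
  [1] −1/12 = -1/12
S = -1/12
C² = P²·S² = 2/7 ; C = -0.534522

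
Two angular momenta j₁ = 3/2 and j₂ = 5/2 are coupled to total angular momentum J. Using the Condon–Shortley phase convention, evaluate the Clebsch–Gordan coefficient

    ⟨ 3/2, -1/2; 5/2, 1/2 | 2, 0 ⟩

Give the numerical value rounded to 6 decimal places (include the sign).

-0.267261  (= −√(1/14))

√[5·2!1!3!/7! · 1!2!3!2!2!2!] = √(8/7)
  +(−1)^1/∏(1,1,1,2,0,1)! = -1/2  (running -1/2)
  +(−1)^2/∏(2,0,0,1,1,2)! = 1/4  (running -1/4)
⟨..|..⟩ = √(8/7)·(-1/4) = -0.267261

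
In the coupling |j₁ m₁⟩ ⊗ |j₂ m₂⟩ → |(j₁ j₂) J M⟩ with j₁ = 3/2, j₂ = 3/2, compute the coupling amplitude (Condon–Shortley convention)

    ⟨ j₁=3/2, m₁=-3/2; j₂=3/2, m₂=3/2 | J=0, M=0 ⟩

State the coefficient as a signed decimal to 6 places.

triangle: 3!·0!·0!/4! = 6/24
(j±m)!: 0!·3!·3!·0!·0!·0! = 36
prefactor² = (2J+1)·Δ·N² = 9
  k=3: −1/(3!·0!·0!·0!·0!·0!) = -1/6
Σ = -1/6  ⇒  CG² = 9·(-1/6)² = 1/4
CG = −√(1/4) = -0.500000

-0.500000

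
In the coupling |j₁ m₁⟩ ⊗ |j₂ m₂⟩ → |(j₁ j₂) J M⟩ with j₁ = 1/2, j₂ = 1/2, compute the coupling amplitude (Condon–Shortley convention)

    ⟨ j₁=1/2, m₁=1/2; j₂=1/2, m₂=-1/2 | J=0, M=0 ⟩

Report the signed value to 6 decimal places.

triangle: 1!×0!×0!/2! = 1/2
(j±m)!: 1!×0!×0!×1!×0!×0! = 1
prefactor² = (2J+1)×Δ×N² = 1/2
  k=0: +1/(0!×1!×0!×0!×0!×0!) = 1
Σ = 1  ⇒  CG² = 1/2×1² = 1/2
CG = +√(1/2) = +0.707107

+√(1/2) = +0.707107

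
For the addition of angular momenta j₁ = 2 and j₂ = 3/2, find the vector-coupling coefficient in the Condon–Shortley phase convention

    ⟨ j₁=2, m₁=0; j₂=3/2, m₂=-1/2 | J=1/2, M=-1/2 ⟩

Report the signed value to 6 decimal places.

triangle: 3!×1!×0!/5! = 6/120
(j±m)!: 2!×2!×1!×2!×0!×1! = 8
prefactor² = (2J+1)×Δ×N² = 4/5
  k=1: −1/(1!×2!×1!×0!×0!×0!) = -1/2
Σ = -1/2  ⇒  CG² = 4/5×(-1/2)² = 1/5
CG = −√(1/5) = -0.447214

-0.447214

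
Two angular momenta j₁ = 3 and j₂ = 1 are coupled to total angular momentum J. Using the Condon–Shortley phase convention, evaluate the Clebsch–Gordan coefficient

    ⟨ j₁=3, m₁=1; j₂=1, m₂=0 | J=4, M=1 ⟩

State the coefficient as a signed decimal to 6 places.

+√(15/28) = +0.731925

√[9·0!6!2!/9! · 4!2!1!1!5!3!] = √(8640/7)
  +(−1)^0/∏(0,0,2,1,4,1)! = 1/48  (running 1/48)
⟨..|..⟩ = √(8640/7)·(1/48) = +0.731925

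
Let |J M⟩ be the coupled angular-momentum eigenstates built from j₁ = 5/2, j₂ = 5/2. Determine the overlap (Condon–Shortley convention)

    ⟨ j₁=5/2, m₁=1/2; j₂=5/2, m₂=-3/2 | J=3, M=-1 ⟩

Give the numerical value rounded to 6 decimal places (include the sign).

√[7·2!3!3!/9! · 3!2!1!4!2!4!] = √(96/5)
  +(−1)^0/∏(0,2,2,1,1,2)! = 1/8  (running 1/8)
  +(−1)^1/∏(1,1,1,0,2,3)! = -1/12  (running 1/24)
⟨..|..⟩ = √(96/5)·(1/24) = +0.182574

+√(1/30) = +0.182574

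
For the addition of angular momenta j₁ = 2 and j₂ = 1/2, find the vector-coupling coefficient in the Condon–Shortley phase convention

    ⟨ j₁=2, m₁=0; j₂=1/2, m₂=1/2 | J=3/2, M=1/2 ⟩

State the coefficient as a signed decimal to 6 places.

j₁+j₂−J=1  J+j₁−j₂=3  J−j₁+j₂=0  j₁+j₂+J+1=5
(j₁±m₁, j₂±m₂, J±M) = (2,2,1,0,2,1)
P² = 8/5
sum k=1..1:
  [1] −1/2 = -1/2
S = -1/2
C² = P²·S² = 2/5 ; C = -0.632456

−√(2/5) ≈ -0.632456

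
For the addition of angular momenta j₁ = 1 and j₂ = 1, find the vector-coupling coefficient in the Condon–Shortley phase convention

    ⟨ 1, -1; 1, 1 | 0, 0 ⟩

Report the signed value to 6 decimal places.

+√(1/3) = +0.577350

triangle: 2!*0!*0!/3! = 2/6
(j±m)!: 0!*2!*2!*0!*0!*0! = 4
prefactor² = (2J+1)*Δ*N² = 4/3
  k=2: +1/(2!*0!*0!*0!*0!*0!) = 1/2
Σ = 1/2  ⇒  CG² = 4/3*1/2² = 1/3
CG = +√(1/3) = +0.577350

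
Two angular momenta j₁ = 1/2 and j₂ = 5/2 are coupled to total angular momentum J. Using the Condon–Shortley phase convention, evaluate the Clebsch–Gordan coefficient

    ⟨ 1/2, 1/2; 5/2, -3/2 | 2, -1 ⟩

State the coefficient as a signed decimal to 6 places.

+√(2/3) ≈ +0.816497

√[5·1!0!4!/6! · 1!0!1!4!1!3!] = √(24)
  +(−1)^0/∏(0,1,0,1,0,3)! = 1/6  (running 1/6)
⟨..|..⟩ = √(24)·(1/6) = +0.816497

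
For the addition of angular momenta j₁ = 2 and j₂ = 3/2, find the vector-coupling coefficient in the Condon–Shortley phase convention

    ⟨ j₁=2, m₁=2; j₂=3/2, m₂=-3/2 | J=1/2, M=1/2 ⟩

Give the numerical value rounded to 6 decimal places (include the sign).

+0.632456  (= +√(2/5))

√[2·3!1!0!/5! · 4!0!0!3!1!0!] = √(72/5)
  +(−1)^0/∏(0,3,0,0,1,0)! = 1/6  (running 1/6)
⟨..|..⟩ = √(72/5)·(1/6) = +0.632456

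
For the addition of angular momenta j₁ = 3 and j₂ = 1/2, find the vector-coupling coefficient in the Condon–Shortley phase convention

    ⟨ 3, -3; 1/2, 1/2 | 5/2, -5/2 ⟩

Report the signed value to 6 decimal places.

-0.925820

j₁+j₂−J=1  J+j₁−j₂=5  J−j₁+j₂=0  j₁+j₂+J+1=7
(j₁±m₁, j₂±m₂, J±M) = (0,6,1,0,0,5)
P² = 86400/7
sum k=1..1:
  [1] −1/120 = -1/120
S = -1/120
C² = P²·S² = 6/7 ; C = -0.925820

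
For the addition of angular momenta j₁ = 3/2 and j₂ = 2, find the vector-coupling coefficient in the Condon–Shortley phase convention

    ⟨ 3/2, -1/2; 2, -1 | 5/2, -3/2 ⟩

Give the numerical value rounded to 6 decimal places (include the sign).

j₁+j₂−J=1  J+j₁−j₂=2  J−j₁+j₂=3  j₁+j₂+J+1=7
(j₁±m₁, j₂±m₂, J±M) = (1,2,1,3,1,4)
P² = 144/35
sum k=0..1:
  [0] +1/4 = 1/4
  [1] −1/6 = -1/6
S = 1/12
C² = P²·S² = 1/35 ; C = +0.169031

+0.169031  (= +√(1/35))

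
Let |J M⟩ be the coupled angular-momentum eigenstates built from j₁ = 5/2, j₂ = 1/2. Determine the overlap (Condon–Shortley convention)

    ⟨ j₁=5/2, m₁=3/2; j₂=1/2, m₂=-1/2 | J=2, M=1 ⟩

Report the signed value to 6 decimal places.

+0.816497

j₁+j₂−J=1  J+j₁−j₂=4  J−j₁+j₂=0  j₁+j₂+J+1=6
(j₁±m₁, j₂±m₂, J±M) = (4,1,0,1,3,1)
P² = 24
sum k=0..0:
  [0] +1/6 = 1/6
S = 1/6
C² = P²·S² = 2/3 ; C = +0.816497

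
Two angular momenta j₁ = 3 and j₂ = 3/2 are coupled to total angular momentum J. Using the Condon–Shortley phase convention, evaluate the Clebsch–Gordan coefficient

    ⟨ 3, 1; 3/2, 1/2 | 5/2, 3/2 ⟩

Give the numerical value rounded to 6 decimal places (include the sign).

√[6·2!4!1!/8! · 4!2!2!1!4!1!] = √(576/35)
  +(−1)^1/∏(1,1,1,1,3,0)! = -1/6  (running -1/6)
  +(−1)^2/∏(2,0,0,0,4,1)! = 1/48  (running -7/48)
⟨..|..⟩ = √(576/35)·(-7/48) = -0.591608

−√(7/20) ≈ -0.591608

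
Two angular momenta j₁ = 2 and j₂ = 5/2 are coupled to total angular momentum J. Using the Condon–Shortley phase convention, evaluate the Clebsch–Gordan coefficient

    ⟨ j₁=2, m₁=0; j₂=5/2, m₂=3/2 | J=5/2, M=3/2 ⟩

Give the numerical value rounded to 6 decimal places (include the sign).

−√(1/70) = -0.119523

j₁+j₂−J=2  J+j₁−j₂=2  J−j₁+j₂=3  j₁+j₂+J+1=8
(j₁±m₁, j₂±m₂, J±M) = (2,2,4,1,4,1)
P² = 288/35
sum k=1..2:
  [1] −1/6 = -1/6
  [2] +1/8 = 1/8
S = -1/24
C² = P²·S² = 1/70 ; C = -0.119523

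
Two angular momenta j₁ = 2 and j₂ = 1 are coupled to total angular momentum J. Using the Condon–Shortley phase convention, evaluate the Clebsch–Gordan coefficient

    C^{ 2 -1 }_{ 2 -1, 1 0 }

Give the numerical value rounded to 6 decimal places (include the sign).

√[5·1!3!1!/6! · 1!3!1!1!1!3!] = √(3/2)
  +(−1)^0/∏(0,1,3,1,0,0)! = 1/6  (running 1/6)
  +(−1)^1/∏(1,0,2,0,1,1)! = -1/2  (running -1/3)
⟨..|..⟩ = √(3/2)·(-1/3) = -0.408248

−√(1/6) = -0.408248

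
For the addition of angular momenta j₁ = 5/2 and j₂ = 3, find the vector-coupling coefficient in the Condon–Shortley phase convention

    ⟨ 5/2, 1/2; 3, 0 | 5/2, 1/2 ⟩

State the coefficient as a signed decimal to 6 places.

√[6·3!2!3!/9! · 3!2!3!3!3!2!] = √(216/35)
  +(−1)^0/∏(0,3,2,3,0,0)! = 1/72  (running 1/72)
  +(−1)^1/∏(1,2,1,2,1,1)! = -1/4  (running -17/72)
  +(−1)^2/∏(2,1,0,1,2,2)! = 1/8  (running -1/9)
⟨..|..⟩ = √(216/35)·(-1/9) = -0.276026

-0.276026  (= −√(8/105))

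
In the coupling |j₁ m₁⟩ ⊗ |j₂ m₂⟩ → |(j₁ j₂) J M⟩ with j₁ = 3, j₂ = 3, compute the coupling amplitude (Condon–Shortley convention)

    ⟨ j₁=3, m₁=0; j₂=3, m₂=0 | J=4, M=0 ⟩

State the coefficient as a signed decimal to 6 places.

-0.483494  (= −√(18/77))

√[9·2!4!4!/11! · 3!3!3!3!4!4!] = √(373248/1925)
  +(−1)^0/∏(0,2,3,3,1,1)! = 1/72  (running 1/72)
  +(−1)^1/∏(1,1,2,2,2,2)! = -1/16  (running -7/144)
  +(−1)^2/∏(2,0,1,1,3,3)! = 1/72  (running -5/144)
⟨..|..⟩ = √(373248/1925)·(-5/144) = -0.483494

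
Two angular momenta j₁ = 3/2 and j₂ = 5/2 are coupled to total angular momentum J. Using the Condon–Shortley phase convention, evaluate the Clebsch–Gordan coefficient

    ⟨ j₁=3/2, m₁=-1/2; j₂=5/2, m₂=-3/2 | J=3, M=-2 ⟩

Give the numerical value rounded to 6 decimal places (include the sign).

+0.288675  (= +√(1/12))

triangle: 1!·2!·4!/8! = 48/40320
(j±m)!: 1!·2!·1!·4!·1!·5! = 5760
prefactor² = (2J+1)·Δ·N² = 48
  k=0: +1/(0!·1!·2!·1!·0!·3!) = 1/12
  k=1: −1/(1!·0!·1!·0!·1!·4!) = -1/24
Σ = 1/24  ⇒  CG² = 48·1/24² = 1/12
CG = +√(1/12) = +0.288675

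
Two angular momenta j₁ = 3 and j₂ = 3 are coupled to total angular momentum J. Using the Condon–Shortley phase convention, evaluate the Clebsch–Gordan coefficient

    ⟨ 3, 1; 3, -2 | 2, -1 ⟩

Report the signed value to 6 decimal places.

-0.422577  (= −√(5/28))

j₁+j₂−J=4  J+j₁−j₂=2  J−j₁+j₂=2  j₁+j₂+J+1=9
(j₁±m₁, j₂±m₂, J±M) = (4,2,1,5,1,3)
P² = 320/7
sum k=0..1:
  [0] +1/48 = 1/48
  [1] −1/12 = -1/12
S = -1/16
C² = P²·S² = 5/28 ; C = -0.422577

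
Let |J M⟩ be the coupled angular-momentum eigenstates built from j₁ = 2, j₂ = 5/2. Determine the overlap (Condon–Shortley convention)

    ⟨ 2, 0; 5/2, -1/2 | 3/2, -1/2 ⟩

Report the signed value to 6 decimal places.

√[4·3!1!2!/7! · 2!2!2!3!1!2!] = √(32/35)
  +(−1)^1/∏(1,2,1,1,0,1)! = -1/2  (running -1/2)
  +(−1)^2/∏(2,1,0,0,1,2)! = 1/4  (running -1/4)
⟨..|..⟩ = √(32/35)·(-1/4) = -0.239046

−√(2/35) ≈ -0.239046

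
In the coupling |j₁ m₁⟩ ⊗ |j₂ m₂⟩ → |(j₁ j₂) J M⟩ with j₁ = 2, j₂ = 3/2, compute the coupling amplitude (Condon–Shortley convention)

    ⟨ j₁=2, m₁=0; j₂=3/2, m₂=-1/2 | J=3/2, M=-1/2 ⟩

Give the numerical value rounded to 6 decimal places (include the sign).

-0.447214  (= −√(1/5))

triangle: 2!·2!·1!/6! = 4/720
(j±m)!: 2!·2!·1!·2!·1!·2! = 16
prefactor² = (2J+1)·Δ·N² = 16/45
  k=0: +1/(0!·2!·2!·1!·0!·0!) = 1/4
  k=1: −1/(1!·1!·1!·0!·1!·1!) = -1
Σ = -3/4  ⇒  CG² = 16/45·(-3/4)² = 1/5
CG = −√(1/5) = -0.447214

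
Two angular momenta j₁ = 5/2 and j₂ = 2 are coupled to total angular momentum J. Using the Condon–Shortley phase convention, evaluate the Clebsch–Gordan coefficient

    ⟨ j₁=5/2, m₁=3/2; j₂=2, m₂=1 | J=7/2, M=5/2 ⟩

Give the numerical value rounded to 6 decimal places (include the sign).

√[8·1!4!3!/9! · 4!1!3!1!6!1!] = √(2304/7)
  +(−1)^0/∏(0,1,1,3,3,0)! = 1/36  (running 1/36)
  +(−1)^1/∏(1,0,0,2,4,1)! = -1/48  (running 1/144)
⟨..|..⟩ = √(2304/7)·(1/144) = +0.125988

+√(1/63) ≈ +0.125988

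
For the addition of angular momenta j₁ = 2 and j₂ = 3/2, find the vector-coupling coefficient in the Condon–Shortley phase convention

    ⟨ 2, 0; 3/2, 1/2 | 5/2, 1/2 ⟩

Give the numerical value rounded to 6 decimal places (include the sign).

√[6·1!3!2!/7! · 2!2!2!1!3!2!] = √(48/35)
  +(−1)^0/∏(0,1,2,2,1,0)! = 1/4  (running 1/4)
  +(−1)^1/∏(1,0,1,1,2,1)! = -1/2  (running -1/4)
⟨..|..⟩ = √(48/35)·(-1/4) = -0.292770

−√(3/35) = -0.292770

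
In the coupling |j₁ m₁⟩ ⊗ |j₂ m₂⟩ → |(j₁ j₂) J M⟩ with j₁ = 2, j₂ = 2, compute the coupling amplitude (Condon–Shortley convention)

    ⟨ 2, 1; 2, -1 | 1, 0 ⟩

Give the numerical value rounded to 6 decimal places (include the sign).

triangle: 3!*1!*1!/6! = 6/720
(j±m)!: 3!*1!*1!*3!*1!*1! = 36
prefactor² = (2J+1)*Δ*N² = 9/10
  k=0: +1/(0!*3!*1!*1!*0!*0!) = 1/6
  k=1: −1/(1!*2!*0!*0!*1!*1!) = -1/2
Σ = -1/3  ⇒  CG² = 9/10*(-1/3)² = 1/10
CG = −√(1/10) = -0.316228

-0.316228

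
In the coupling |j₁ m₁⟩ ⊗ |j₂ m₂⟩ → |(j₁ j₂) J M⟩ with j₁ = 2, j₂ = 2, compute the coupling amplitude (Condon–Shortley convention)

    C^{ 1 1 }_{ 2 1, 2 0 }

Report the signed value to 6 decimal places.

j₁+j₂−J=3  J+j₁−j₂=1  J−j₁+j₂=1  j₁+j₂+J+1=6
(j₁±m₁, j₂±m₂, J±M) = (3,1,2,2,2,0)
P² = 6/5
sum k=1..1:
  [1] −1/2 = -1/2
S = -1/2
C² = P²·S² = 3/10 ; C = -0.547723

-0.547723  (= −√(3/10))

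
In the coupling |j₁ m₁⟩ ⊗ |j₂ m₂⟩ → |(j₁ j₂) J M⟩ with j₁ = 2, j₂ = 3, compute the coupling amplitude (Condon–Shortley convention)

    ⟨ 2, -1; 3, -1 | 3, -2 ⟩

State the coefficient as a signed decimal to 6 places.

j₁+j₂−J=2  J+j₁−j₂=2  J−j₁+j₂=4  j₁+j₂+J+1=9
(j₁±m₁, j₂±m₂, J±M) = (1,3,2,4,1,5)
P² = 64
sum k=1..2:
  [1] −1/12 = -1/12
  [2] +1/48 = 1/48
S = -1/16
C² = P²·S² = 1/4 ; C = -0.500000

-0.500000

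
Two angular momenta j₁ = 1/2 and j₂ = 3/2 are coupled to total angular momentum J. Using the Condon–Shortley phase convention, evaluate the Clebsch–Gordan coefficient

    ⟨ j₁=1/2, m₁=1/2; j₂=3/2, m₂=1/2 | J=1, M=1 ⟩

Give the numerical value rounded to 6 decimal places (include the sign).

+0.500000

j₁+j₂−J=1  J+j₁−j₂=0  J−j₁+j₂=2  j₁+j₂+J+1=4
(j₁±m₁, j₂±m₂, J±M) = (1,0,2,1,2,0)
P² = 1
sum k=0..0:
  [0] +1/2 = 1/2
S = 1/2
C² = P²·S² = 1/4 ; C = +0.500000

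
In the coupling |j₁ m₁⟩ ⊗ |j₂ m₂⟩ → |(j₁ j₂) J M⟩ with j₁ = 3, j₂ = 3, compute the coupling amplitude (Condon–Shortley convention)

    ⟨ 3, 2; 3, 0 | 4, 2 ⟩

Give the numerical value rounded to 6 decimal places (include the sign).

+√(3/154) ≈ +0.139573

triangle: 2!*4!*4!/11! = 1152/39916800
(j±m)!: 5!*1!*3!*3!*6!*2! = 6220800
prefactor² = (2J+1)*Δ*N² = 124416/77
  k=0: +1/(0!*2!*1!*3!*3!*1!) = 1/72
  k=1: −1/(1!*1!*0!*2!*4!*2!) = -1/96
Σ = 1/288  ⇒  CG² = 124416/77*1/288² = 3/154
CG = +√(3/154) = +0.139573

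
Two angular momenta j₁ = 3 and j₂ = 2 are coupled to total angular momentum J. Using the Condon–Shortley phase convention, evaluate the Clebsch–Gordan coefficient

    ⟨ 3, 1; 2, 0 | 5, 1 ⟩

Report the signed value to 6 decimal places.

+√(3/7) ≈ +0.654654

√[11·0!6!4!/11! · 4!2!2!2!6!4!] = √(110592/7)
  +(−1)^0/∏(0,0,2,2,4,2)! = 1/192  (running 1/192)
⟨..|..⟩ = √(110592/7)·(1/192) = +0.654654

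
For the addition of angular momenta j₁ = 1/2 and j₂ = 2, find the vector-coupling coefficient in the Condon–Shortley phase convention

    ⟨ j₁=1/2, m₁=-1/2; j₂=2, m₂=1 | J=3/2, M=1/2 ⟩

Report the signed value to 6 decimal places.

√[4·1!0!3!/5! · 0!1!3!1!2!1!] = √(12/5)
  +(−1)^1/∏(1,0,0,2,0,1)! = -1/2  (running -1/2)
⟨..|..⟩ = √(12/5)·(-1/2) = -0.774597

-0.774597  (= −√(3/5))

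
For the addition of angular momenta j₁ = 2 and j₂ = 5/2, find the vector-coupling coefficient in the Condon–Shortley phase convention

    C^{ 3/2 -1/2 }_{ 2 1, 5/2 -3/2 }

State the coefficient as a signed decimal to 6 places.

-0.138013  (= −√(2/105))

√[4·3!1!2!/7! · 3!1!1!4!1!2!] = √(96/35)
  +(−1)^0/∏(0,3,1,1,0,1)! = 1/6  (running 1/6)
  +(−1)^1/∏(1,2,0,0,1,2)! = -1/4  (running -1/12)
⟨..|..⟩ = √(96/35)·(-1/12) = -0.138013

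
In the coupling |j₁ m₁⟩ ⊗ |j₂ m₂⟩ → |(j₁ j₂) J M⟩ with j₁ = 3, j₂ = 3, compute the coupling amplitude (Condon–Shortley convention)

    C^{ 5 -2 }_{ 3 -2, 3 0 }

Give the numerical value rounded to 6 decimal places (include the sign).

j₁+j₂−J=1  J+j₁−j₂=5  J−j₁+j₂=5  j₁+j₂+J+1=12
(j₁±m₁, j₂±m₂, J±M) = (1,5,3,3,3,7)
P² = 43200
sum k=0..1:
  [0] +1/1440 = 1/1440
  [1] −1/288 = -1/288
S = -1/360
C² = P²·S² = 1/3 ; C = -0.577350

−√(1/3) ≈ -0.577350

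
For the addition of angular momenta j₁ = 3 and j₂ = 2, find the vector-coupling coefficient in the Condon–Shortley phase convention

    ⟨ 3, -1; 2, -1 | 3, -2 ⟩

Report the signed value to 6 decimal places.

−√(1/4) = -0.500000

j₁+j₂−J=2  J+j₁−j₂=4  J−j₁+j₂=2  j₁+j₂+J+1=9
(j₁±m₁, j₂±m₂, J±M) = (2,4,1,3,1,5)
P² = 64
sum k=0..1:
  [0] +1/48 = 1/48
  [1] −1/12 = -1/12
S = -1/16
C² = P²·S² = 1/4 ; C = -0.500000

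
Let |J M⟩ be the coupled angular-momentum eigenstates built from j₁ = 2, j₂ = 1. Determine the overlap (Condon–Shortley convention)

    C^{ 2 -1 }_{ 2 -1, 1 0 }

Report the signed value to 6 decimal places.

-0.408248  (= −√(1/6))

triangle: 1!·3!·1!/6! = 6/720
(j±m)!: 1!·3!·1!·1!·1!·3! = 36
prefactor² = (2J+1)·Δ·N² = 3/2
  k=0: +1/(0!·1!·3!·1!·0!·0!) = 1/6
  k=1: −1/(1!·0!·2!·0!·1!·1!) = -1/2
Σ = -1/3  ⇒  CG² = 3/2·(-1/3)² = 1/6
CG = −√(1/6) = -0.408248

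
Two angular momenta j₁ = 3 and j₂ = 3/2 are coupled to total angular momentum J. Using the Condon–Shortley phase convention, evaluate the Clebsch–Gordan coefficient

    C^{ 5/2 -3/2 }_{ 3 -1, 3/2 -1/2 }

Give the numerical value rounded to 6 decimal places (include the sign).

j₁+j₂−J=2  J+j₁−j₂=4  J−j₁+j₂=1  j₁+j₂+J+1=8
(j₁±m₁, j₂±m₂, J±M) = (2,4,1,2,1,4)
P² = 576/35
sum k=0..1:
  [0] +1/48 = 1/48
  [1] −1/6 = -1/6
S = -7/48
C² = P²·S² = 7/20 ; C = -0.591608

-0.591608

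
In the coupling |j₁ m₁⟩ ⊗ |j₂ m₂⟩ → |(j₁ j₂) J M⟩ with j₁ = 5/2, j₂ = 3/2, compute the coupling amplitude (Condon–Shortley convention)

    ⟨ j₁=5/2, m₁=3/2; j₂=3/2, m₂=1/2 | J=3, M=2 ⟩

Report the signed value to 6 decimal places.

+√(1/12) ≈ +0.288675

triangle: 1!*4!*2!/8! = 48/40320
(j±m)!: 4!*1!*2!*1!*5!*1! = 5760
prefactor² = (2J+1)*Δ*N² = 48
  k=0: +1/(0!*1!*1!*2!*3!*0!) = 1/12
  k=1: −1/(1!*0!*0!*1!*4!*1!) = -1/24
Σ = 1/24  ⇒  CG² = 48*1/24² = 1/12
CG = +√(1/12) = +0.288675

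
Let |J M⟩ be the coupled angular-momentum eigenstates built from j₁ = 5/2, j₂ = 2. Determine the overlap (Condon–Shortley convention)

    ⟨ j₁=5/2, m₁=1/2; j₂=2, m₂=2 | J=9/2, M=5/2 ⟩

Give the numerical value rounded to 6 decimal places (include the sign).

+0.527046  (= +√(5/18))

√[10·0!5!4!/10! · 3!2!4!0!7!2!] = √(23040)
  +(−1)^0/∏(0,0,2,4,3,0)! = 1/288  (running 1/288)
⟨..|..⟩ = √(23040)·(1/288) = +0.527046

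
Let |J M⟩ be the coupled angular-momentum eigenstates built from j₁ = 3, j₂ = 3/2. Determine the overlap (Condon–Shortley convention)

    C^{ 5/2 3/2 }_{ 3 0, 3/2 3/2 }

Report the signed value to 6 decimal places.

+√(9/35) ≈ +0.507093

triangle: 2!*4!*1!/8! = 48/40320
(j±m)!: 3!*3!*3!*0!*4!*1! = 5184
prefactor² = (2J+1)*Δ*N² = 1296/35
  k=2: +1/(2!*0!*1!*1!*3!*0!) = 1/12
Σ = 1/12  ⇒  CG² = 1296/35*1/12² = 9/35
CG = +√(9/35) = +0.507093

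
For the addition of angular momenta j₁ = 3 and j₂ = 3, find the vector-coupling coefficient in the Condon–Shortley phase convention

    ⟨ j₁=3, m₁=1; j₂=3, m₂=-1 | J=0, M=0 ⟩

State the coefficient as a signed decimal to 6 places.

√[1·6!0!0!/7! · 4!2!2!4!0!0!] = √(2304/7)
  +(−1)^2/∏(2,4,0,0,0,0)! = 1/48  (running 1/48)
⟨..|..⟩ = √(2304/7)·(1/48) = +0.377964

+√(1/7) ≈ +0.377964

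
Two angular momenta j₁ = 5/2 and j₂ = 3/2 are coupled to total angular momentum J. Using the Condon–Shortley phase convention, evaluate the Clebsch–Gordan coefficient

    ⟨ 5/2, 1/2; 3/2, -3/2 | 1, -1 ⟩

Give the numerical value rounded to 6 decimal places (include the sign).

+√(1/20) ≈ +0.223607

√[3·3!2!0!/6! · 3!2!0!3!0!2!] = √(36/5)
  +(−1)^0/∏(0,3,2,0,0,0)! = 1/12  (running 1/12)
⟨..|..⟩ = √(36/5)·(1/12) = +0.223607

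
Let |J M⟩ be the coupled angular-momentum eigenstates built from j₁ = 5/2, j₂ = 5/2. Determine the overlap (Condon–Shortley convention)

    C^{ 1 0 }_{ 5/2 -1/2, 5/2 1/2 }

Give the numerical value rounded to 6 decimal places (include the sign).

j₁+j₂−J=4  J+j₁−j₂=1  J−j₁+j₂=1  j₁+j₂+J+1=7
(j₁±m₁, j₂±m₂, J±M) = (2,3,3,2,1,1)
P² = 72/35
sum k=2..3:
  [2] +1/4 = 1/4
  [3] −1/6 = -1/6
S = 1/12
C² = P²·S² = 1/70 ; C = +0.119523

+0.119523  (= +√(1/70))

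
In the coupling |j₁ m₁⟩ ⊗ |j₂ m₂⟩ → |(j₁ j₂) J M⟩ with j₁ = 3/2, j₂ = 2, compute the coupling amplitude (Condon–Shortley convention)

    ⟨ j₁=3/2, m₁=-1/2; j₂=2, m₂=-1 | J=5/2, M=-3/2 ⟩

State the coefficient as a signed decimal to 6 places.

+0.169031

triangle: 1!*2!*3!/7! = 12/5040
(j±m)!: 1!*2!*1!*3!*1!*4! = 288
prefactor² = (2J+1)*Δ*N² = 144/35
  k=0: +1/(0!*1!*2!*1!*0!*2!) = 1/4
  k=1: −1/(1!*0!*1!*0!*1!*3!) = -1/6
Σ = 1/12  ⇒  CG² = 144/35*1/12² = 1/35
CG = +√(1/35) = +0.169031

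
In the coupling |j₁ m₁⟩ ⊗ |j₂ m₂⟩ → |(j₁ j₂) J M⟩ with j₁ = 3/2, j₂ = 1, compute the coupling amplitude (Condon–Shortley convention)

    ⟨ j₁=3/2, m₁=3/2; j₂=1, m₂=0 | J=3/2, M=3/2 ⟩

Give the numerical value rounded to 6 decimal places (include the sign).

√[4·1!2!1!/5! · 3!0!1!1!3!0!] = √(12/5)
  +(−1)^0/∏(0,1,0,1,2,0)! = 1/2  (running 1/2)
⟨..|..⟩ = √(12/5)·(1/2) = +0.774597

+√(3/5) ≈ +0.774597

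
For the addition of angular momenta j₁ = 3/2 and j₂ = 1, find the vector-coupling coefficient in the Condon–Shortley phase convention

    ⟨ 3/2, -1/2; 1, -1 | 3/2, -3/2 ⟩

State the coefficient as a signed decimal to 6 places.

j₁+j₂−J=1  J+j₁−j₂=2  J−j₁+j₂=1  j₁+j₂+J+1=5
(j₁±m₁, j₂±m₂, J±M) = (1,2,0,2,0,3)
P² = 8/5
sum k=0..0:
  [0] +1/2 = 1/2
S = 1/2
C² = P²·S² = 2/5 ; C = +0.632456

+√(2/5) ≈ +0.632456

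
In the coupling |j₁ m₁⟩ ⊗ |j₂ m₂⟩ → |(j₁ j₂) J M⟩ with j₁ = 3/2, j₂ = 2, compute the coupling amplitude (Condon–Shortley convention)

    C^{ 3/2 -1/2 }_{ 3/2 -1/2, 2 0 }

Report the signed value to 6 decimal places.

-0.447214

triangle: 2!×1!×2!/6! = 4/720
(j±m)!: 1!×2!×2!×2!×1!×2! = 16
prefactor² = (2J+1)×Δ×N² = 16/45
  k=1: −1/(1!×1!×1!×1!×0!×1!) = -1
  k=2: +1/(2!×0!×0!×0!×1!×2!) = 1/4
Σ = -3/4  ⇒  CG² = 16/45×(-3/4)² = 1/5
CG = −√(1/5) = -0.447214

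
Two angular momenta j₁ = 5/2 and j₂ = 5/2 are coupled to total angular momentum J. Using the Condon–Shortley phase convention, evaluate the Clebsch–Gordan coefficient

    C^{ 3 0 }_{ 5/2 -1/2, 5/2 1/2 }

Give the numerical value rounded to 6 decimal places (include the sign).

j₁+j₂−J=2  J+j₁−j₂=3  J−j₁+j₂=3  j₁+j₂+J+1=9
(j₁±m₁, j₂±m₂, J±M) = (2,3,3,2,3,3)
P² = 36/5
sum k=0..2:
  [0] +1/72 = 1/72
  [1] −1/4 = -1/4
  [2] +1/8 = 1/8
S = -1/9
C² = P²·S² = 4/45 ; C = -0.298142

−√(4/45) = -0.298142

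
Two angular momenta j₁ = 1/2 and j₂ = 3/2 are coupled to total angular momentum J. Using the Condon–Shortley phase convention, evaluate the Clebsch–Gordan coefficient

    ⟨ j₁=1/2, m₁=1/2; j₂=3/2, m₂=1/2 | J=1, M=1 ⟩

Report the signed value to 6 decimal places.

j₁+j₂−J=1  J+j₁−j₂=0  J−j₁+j₂=2  j₁+j₂+J+1=4
(j₁±m₁, j₂±m₂, J±M) = (1,0,2,1,2,0)
P² = 1
sum k=0..0:
  [0] +1/2 = 1/2
S = 1/2
C² = P²·S² = 1/4 ; C = +0.500000

+√(1/4) = +0.500000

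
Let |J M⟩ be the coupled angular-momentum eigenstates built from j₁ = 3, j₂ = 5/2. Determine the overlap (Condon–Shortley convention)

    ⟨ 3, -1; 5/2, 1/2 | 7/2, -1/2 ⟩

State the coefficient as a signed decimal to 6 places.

triangle: 2!×4!×3!/10! = 288/3628800
(j±m)!: 2!×4!×3!×2!×3!×4! = 82944
prefactor² = (2J+1)×Δ×N² = 9216/175
  k=0: +1/(0!×2!×4!×3!×0!×0!) = 1/288
  k=1: −1/(1!×1!×3!×2!×1!×1!) = -1/12
  k=2: +1/(2!×0!×2!×1!×2!×2!) = 1/16
Σ = -5/288  ⇒  CG² = 9216/175×(-5/288)² = 1/63
CG = −√(1/63) = -0.125988

-0.125988  (= −√(1/63))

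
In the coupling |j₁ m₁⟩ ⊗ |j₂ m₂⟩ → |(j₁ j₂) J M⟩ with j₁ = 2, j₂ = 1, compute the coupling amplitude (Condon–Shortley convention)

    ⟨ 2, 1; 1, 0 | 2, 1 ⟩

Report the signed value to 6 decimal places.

+0.408248

triangle: 1!×3!×1!/6! = 6/720
(j±m)!: 3!×1!×1!×1!×3!×1! = 36
prefactor² = (2J+1)×Δ×N² = 3/2
  k=0: +1/(0!×1!×1!×1!×2!×0!) = 1/2
  k=1: −1/(1!×0!×0!×0!×3!×1!) = -1/6
Σ = 1/3  ⇒  CG² = 3/2×1/3² = 1/6
CG = +√(1/6) = +0.408248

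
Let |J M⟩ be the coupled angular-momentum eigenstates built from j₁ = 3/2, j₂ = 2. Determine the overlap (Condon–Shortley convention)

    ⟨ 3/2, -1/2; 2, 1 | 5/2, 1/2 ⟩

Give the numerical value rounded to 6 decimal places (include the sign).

j₁+j₂−J=1  J+j₁−j₂=2  J−j₁+j₂=3  j₁+j₂+J+1=7
(j₁±m₁, j₂±m₂, J±M) = (1,2,3,1,3,2)
P² = 72/35
sum k=0..1:
  [0] +1/12 = 1/12
  [1] −1/2 = -1/2
S = -5/12
C² = P²·S² = 5/14 ; C = -0.597614

-0.597614  (= −√(5/14))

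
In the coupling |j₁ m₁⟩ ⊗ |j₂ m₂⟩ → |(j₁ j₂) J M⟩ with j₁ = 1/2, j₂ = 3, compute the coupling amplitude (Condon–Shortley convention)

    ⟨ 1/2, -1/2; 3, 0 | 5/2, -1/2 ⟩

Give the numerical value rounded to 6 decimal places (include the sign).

j₁+j₂−J=1  J+j₁−j₂=0  J−j₁+j₂=5  j₁+j₂+J+1=7
(j₁±m₁, j₂±m₂, J±M) = (0,1,3,3,2,3)
P² = 432/7
sum k=1..1:
  [1] −1/12 = -1/12
S = -1/12
C² = P²·S² = 3/7 ; C = -0.654654

-0.654654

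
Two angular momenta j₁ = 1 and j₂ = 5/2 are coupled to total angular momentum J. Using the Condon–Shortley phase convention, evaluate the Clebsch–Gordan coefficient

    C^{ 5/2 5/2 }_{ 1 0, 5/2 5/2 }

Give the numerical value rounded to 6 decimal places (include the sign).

√[6·1!1!4!/7! · 1!1!5!0!5!0!] = √(2880/7)
  +(−1)^1/∏(1,0,0,4,1,0)! = -1/24  (running -1/24)
⟨..|..⟩ = √(2880/7)·(-1/24) = -0.845154

-0.845154  (= −√(5/7))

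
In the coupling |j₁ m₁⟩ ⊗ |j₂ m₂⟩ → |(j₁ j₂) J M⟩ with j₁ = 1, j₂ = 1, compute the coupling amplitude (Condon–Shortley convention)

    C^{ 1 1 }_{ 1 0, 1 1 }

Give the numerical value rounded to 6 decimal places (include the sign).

-0.707107

j₁+j₂−J=1  J+j₁−j₂=1  J−j₁+j₂=1  j₁+j₂+J+1=4
(j₁±m₁, j₂±m₂, J±M) = (1,1,2,0,2,0)
P² = 1/2
sum k=1..1:
  [1] −1/1 = -1
S = -1
C² = P²·S² = 1/2 ; C = -0.707107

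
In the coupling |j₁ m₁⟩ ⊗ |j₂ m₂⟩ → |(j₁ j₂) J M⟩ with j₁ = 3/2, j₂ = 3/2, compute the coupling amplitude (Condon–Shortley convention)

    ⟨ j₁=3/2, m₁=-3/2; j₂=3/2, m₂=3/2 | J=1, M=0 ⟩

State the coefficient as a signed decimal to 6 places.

+√(9/20) = +0.670820

triangle: 2!*1!*1!/5! = 2/120
(j±m)!: 0!*3!*3!*0!*1!*1! = 36
prefactor² = (2J+1)*Δ*N² = 9/5
  k=2: +1/(2!*0!*1!*1!*0!*0!) = 1/2
Σ = 1/2  ⇒  CG² = 9/5*1/2² = 9/20
CG = +√(9/20) = +0.670820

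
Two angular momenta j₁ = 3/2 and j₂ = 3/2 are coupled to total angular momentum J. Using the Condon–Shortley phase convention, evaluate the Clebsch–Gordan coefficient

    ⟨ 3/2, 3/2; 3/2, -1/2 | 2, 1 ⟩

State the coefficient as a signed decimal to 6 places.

+√(1/2) ≈ +0.707107

triangle: 1!×2!×2!/6! = 4/720
(j±m)!: 3!×0!×1!×2!×3!×1! = 72
prefactor² = (2J+1)×Δ×N² = 2
  k=0: +1/(0!×1!×0!×1!×2!×1!) = 1/2
Σ = 1/2  ⇒  CG² = 2×1/2² = 1/2
CG = +√(1/2) = +0.707107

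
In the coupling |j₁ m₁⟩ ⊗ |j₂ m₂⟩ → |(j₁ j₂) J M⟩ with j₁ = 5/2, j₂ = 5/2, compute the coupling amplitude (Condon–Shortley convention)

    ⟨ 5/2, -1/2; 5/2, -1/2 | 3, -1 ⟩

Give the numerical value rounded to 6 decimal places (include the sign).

j₁+j₂−J=2  J+j₁−j₂=3  J−j₁+j₂=3  j₁+j₂+J+1=9
(j₁±m₁, j₂±m₂, J±M) = (2,3,2,3,2,4)
P² = 48/5
sum k=0..2:
  [0] +1/24 = 1/24
  [1] −1/4 = -1/4
  [2] +1/24 = 1/24
S = -1/6
C² = P²·S² = 4/15 ; C = -0.516398

-0.516398  (= −√(4/15))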